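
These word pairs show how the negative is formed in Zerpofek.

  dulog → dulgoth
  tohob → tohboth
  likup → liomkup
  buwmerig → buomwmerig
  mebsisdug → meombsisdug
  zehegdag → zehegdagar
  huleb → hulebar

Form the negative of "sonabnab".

dulog and buwmerig both end in -g yet inflect differently (dulgoth, buomwmerig), so the final letter is not what conditions the rule; the last vowel is.
"sonabnab" has last vowel 'a'. The one such stem in the data (zehegdag → zehegdagar) adds -ar, so the same rule applies.
The other patterns: stems whose last vowel is 'o' delete the last vowel and add -oth; stems whose last vowel is 'i' or 'u' insert -om- after the first vowel.
So sonabnab → sonabnabar.

sonabnabar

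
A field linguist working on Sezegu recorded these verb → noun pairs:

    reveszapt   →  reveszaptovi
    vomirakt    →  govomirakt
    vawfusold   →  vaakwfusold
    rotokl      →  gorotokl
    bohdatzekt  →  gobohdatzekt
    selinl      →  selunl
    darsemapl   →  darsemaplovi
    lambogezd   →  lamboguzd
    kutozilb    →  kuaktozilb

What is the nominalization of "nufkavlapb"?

nufkavlapbovi

darsemapl and rotokl both end in -l yet inflect differently (darsemaplovi, gorotokl), so the final letter is not what conditions the rule; the second-to-last letter is.
"nufkavlapb" has second-to-last letter 'p'. The stems whose second-to-last letter is 'p' (reveszapt → reveszaptovi, darsemapl → darsemaplovi) add -ovi.
The other patterns: stems whose second-to-last letter is 'l' insert -ak- after the first vowel; stems whose second-to-last letter is 'k' add the prefix go-; stems whose second-to-last letter is 'n' or 'z' change the last vowel to 'u'.
So nufkavlapb → nufkavlapbovi.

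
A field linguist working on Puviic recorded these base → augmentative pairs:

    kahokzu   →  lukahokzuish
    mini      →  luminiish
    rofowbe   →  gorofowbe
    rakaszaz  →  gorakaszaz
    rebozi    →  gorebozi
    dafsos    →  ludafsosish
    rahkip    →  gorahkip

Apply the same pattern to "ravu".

goravu

"ravu" begins with r-. The stems beginning with r- (rahkip → gorahkip, rofowbe → gorofowbe, rakaszaz → gorakaszaz) add the prefix go-.
So ravu → goravu.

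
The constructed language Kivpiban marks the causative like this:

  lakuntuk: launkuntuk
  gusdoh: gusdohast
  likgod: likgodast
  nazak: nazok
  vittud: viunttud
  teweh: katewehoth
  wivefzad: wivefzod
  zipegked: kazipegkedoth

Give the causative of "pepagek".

kapepagekoth

"pepagek" has last vowel 'e'. The stems whose last vowel is 'e' (zipegked → kazipegkedoth, teweh → katewehoth) add ka- … -oth around the stem.
So pepagek → kapepagekoth.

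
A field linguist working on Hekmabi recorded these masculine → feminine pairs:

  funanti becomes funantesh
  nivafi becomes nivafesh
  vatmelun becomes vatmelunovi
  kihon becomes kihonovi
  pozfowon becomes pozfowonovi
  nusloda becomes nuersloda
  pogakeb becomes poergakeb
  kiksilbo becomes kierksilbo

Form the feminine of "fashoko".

kihon and kiksilbo both have last vowel 'o' yet inflect differently (kihonovi, kierksilbo), so the last vowel is not what conditions the rule; the final letter is.
"fashoko" ends in -o. The one such stem in the data (kiksilbo → kierksilbo) inserts -er- after the first vowel (as do nusloda, pogakeb), so the same rule applies.
So fashoko → faershoko.

faershoko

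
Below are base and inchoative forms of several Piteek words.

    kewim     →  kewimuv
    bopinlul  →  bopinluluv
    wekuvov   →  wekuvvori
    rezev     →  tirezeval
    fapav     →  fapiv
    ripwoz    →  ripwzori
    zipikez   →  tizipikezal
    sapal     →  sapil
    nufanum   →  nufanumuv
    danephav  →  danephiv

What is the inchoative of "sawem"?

fapav and rezev both end in -v yet inflect differently (fapiv, tirezeval), so the final letter is not what conditions the rule; the last vowel is.
"sawem" has last vowel 'e'. The stems whose last vowel is 'e' (rezev → tirezeval, zipikez → tizipikezal) add ti- … -al around the stem.
The other patterns: stems whose last vowel is 'a' change the last vowel to 'i'; stems whose last vowel is 'i' or 'u' add -uv; stems whose last vowel is 'o' delete the last vowel and add -ori.
So sawem → tisawemal.

tisawemal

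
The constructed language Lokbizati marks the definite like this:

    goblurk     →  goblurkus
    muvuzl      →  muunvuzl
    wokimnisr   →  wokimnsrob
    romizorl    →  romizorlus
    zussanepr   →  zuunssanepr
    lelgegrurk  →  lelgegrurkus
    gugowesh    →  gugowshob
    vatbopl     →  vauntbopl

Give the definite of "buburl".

"buburl" has second-to-last letter 'r'. The stems whose second-to-last letter is 'r' (romizorl → romizorlus, lelgegrurk → lelgegrurkus, goblurk → goblurkus) add -us.
The other patterns: stems whose second-to-last letter is 's' delete the last vowel and add -ob; stems whose second-to-last letter is 'p' or 'z' insert -un- after the first vowel.
So buburl → buburlus.

buburlus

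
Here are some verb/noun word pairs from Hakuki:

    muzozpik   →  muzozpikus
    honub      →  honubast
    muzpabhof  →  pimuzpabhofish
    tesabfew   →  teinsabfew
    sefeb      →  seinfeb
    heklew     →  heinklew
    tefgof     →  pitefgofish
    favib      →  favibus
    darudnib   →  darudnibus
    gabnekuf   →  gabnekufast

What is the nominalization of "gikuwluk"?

gikuwlukast

muzpabhof and gabnekuf both end in -f yet inflect differently (pimuzpabhofish, gabnekufast), so the final letter is not what conditions the rule; the last vowel is.
"gikuwluk" has last vowel 'u'. The stems whose last vowel is 'u' (gabnekuf → gabnekufast, honub → honubast) add -ast.
So gikuwluk → gikuwlukast.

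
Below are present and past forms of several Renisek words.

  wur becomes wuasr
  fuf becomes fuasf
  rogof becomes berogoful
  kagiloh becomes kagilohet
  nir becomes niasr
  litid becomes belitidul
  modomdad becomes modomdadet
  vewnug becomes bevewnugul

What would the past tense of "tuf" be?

tuasf

fuf and rogof both end in -f yet inflect differently (fuasf, berogoful), so the final letter is not what conditions the rule; the number of vowels is.
"tuf" has 1 vowel. The stems with 1 vowel (wur → wuasr, nir → niasr, fuf → fuasf) insert -as- after the first vowel.
So tuf → tuasf.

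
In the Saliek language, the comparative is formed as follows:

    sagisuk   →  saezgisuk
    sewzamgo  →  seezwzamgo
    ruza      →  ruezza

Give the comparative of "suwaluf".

suezwaluf

Every pair shown (sagisuk → saezgisuk, sewzamgo → seezwzamgo, ruza → ruezza) follows the same rule: insert -ez- after the first vowel.
So suwaluf → suezwaluf.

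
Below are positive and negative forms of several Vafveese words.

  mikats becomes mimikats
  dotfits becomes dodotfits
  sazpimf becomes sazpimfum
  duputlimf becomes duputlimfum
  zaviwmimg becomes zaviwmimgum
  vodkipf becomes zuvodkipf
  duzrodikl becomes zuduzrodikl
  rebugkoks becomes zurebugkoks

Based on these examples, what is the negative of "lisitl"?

lilisitl

sazpimf and vodkipf both end in -f yet inflect differently (sazpimfum, zuvodkipf), so the final letter is not what conditions the rule; the second-to-last letter is.
"lisitl" has second-to-last letter 't'. The stems whose second-to-last letter is 't' (mikats → mimikats, dotfits → dodotfits) repeat the first consonant+vowel as a prefix.
So lisitl → lilisitl.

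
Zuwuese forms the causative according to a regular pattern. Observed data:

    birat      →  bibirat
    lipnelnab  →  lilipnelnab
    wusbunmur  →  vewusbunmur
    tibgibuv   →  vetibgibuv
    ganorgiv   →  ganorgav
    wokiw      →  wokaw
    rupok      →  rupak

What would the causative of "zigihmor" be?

tibgibuv and ganorgiv both end in -v yet inflect differently (vetibgibuv, ganorgav), so the final letter is not what conditions the rule; the last vowel is.
"zigihmor" has last vowel 'o'. The one such stem in the data (rupok → rupak) changes the last vowel to 'a' (as do ganorgiv, wokiw), so the same rule applies.
The other patterns: stems whose last vowel is 'a' repeat the first consonant+vowel as a prefix; stems whose last vowel is 'u' add the prefix ve-.
So zigihmor → zigihmar.

zigihmar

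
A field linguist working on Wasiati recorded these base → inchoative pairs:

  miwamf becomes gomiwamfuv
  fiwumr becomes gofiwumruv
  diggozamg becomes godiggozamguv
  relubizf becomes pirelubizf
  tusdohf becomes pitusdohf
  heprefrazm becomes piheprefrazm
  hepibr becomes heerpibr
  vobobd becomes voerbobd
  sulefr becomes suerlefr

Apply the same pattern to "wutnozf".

piwutnozf

"wutnozf" has second-to-last letter 'z'. The stems whose second-to-last letter is 'z' (relubizf → pirelubizf, heprefrazm → piheprefrazm) add the prefix pi-.
So wutnozf → piwutnozf.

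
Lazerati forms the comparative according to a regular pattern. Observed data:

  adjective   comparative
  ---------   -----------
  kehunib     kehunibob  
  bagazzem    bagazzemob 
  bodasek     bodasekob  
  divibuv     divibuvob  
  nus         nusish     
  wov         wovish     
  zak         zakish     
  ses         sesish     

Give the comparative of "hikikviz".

"hikikviz" has 3 vowels. The stems with 3 vowels (kehunib → kehunibob, bagazzem → bagazzemob, bodasek → bodasekob) add -ob.
The other pattern: stems with 1 vowel add -ish.
So hikikviz → hikikvizob.

hikikvizob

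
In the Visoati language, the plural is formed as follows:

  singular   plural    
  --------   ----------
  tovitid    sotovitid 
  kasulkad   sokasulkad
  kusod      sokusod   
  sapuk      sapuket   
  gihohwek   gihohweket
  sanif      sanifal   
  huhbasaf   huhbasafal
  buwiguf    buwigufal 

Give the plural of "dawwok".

dawwoket

tovitid and sanif both have last vowel 'i' yet inflect differently (sotovitid, sanifal), so the last vowel is not what conditions the rule; the final letter is.
"dawwok" ends in -k. The stems ending in -k (sapuk → sapuket, gihohwek → gihohweket) add -et.
The other patterns: stems ending in -d add the prefix so-; stems ending in -f add -al.
So dawwok → dawwoket.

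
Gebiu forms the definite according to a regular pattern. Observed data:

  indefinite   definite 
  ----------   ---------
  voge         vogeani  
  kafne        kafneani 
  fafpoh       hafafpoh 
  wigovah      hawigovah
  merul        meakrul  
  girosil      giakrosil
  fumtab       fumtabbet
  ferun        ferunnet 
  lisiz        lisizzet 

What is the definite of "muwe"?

muweani

wigovah and fumtab both have last vowel 'a' yet inflect differently (hawigovah, fumtabbet), so the last vowel is not what conditions the rule; the final letter is.
"muwe" ends in -e. The stems ending in -e (voge → vogeani, kafne → kafneani) add -ani.
The other patterns: stems ending in -h add the prefix ha-; stems ending in -l insert -ak- after the first vowel; stems ending in -b, -n or -z double the final consonant and add -et.
So muwe → muweani.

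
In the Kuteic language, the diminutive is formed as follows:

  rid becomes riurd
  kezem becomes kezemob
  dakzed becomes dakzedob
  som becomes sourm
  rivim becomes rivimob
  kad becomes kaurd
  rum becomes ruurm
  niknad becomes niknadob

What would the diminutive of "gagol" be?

gagolob

"gagol" has 2 vowels. The stems with 2 vowels (rivim → rivimob, kezem → kezemob, dakzed → dakzedob) add -ob.
The other pattern: stems with 1 vowel insert -ur- after the first vowel.
So gagol → gagolob.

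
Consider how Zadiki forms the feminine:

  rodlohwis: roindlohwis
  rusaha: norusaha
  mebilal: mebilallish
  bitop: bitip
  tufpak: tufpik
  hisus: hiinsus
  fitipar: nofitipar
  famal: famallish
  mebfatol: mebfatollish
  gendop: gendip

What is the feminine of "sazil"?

sazillish

famal and rusaha both have last vowel 'a' yet inflect differently (famallish, norusaha), so the last vowel is not what conditions the rule; the final letter is.
"sazil" ends in -l. The stems ending in -l (mebfatol → mebfatollish, famal → famallish, mebilal → mebilallish) double the final consonant and add -ish.
So sazil → sazillish.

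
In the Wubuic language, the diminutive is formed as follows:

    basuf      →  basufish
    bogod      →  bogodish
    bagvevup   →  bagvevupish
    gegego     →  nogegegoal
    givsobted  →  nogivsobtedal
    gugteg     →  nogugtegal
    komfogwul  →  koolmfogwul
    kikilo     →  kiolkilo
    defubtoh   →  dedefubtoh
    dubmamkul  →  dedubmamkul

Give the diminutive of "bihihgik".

bihihgikish

"bihihgik" begins with b-. The stems beginning with b- (basuf → basufish, bogod → bogodish, bagvevup → bagvevupish) add -ish.
The other patterns: stems beginning with g- add no- … -al around the stem; stems beginning with k- insert -ol- after the first vowel; stems beginning with d- add the prefix de-.
So bihihgik → bihihgikish.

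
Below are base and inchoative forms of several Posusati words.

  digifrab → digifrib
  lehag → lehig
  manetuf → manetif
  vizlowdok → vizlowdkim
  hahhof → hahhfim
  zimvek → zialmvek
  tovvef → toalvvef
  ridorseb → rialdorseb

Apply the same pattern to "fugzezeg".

fualgzezeg

"fugzezeg" has last vowel 'e'. The stems whose last vowel is 'e' (zimvek → zialmvek, tovvef → toalvvef, ridorseb → rialdorseb) insert -al- after the first vowel.
So fugzezeg → fualgzezeg.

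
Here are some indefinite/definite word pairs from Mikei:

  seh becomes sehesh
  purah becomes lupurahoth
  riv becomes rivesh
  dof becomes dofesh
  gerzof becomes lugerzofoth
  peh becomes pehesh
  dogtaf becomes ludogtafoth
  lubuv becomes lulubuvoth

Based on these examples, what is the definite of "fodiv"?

lufodivoth

dof and gerzof both end in -f yet inflect differently (dofesh, lugerzofoth), so the final letter is not what conditions the rule; the number of vowels is.
"fodiv" has 2 vowels. The stems with 2 vowels (gerzof → lugerzofoth, dogtaf → ludogtafoth, purah → lupurahoth) add lu- … -oth around the stem.
So fodiv → lufodivoth.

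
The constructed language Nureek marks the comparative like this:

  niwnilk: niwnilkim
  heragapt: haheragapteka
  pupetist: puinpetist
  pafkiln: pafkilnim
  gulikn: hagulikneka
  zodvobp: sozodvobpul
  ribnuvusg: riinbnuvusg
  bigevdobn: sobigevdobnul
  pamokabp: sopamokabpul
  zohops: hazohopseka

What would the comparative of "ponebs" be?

soponebsul

pafkiln and bigevdobn both end in -n yet inflect differently (pafkilnim, sobigevdobnul), so the final letter is not what conditions the rule; the second-to-last letter is.
"ponebs" has second-to-last letter 'b'. The stems whose second-to-last letter is 'b' (bigevdobn → sobigevdobnul, zodvobp → sozodvobpul, pamokabp → sopamokabpul) add so- … -ul around the stem.
The other patterns: stems whose second-to-last letter is 's' insert -in- after the first vowel; stems whose second-to-last letter is 'l' add -im; stems whose second-to-last letter is 'k' or 'p' add ha- … -eka around the stem.
So ponebs → soponebsul.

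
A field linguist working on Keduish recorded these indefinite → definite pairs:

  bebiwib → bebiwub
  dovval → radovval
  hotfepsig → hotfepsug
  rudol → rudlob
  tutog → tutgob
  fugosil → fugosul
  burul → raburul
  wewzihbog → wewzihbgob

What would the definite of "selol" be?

rudol and fugosil both end in -l yet inflect differently (rudlob, fugosul), so the final letter is not what conditions the rule; the last vowel is.
"selol" has last vowel 'o'. The stems whose last vowel is 'o' (rudol → rudlob, wewzihbog → wewzihbgob, tutog → tutgob) delete the last vowel and add -ob.
The other patterns: stems whose last vowel is 'i' change the last vowel to 'u'; stems whose last vowel is 'a' or 'u' add the prefix ra-.
So selol → sellob.

sellob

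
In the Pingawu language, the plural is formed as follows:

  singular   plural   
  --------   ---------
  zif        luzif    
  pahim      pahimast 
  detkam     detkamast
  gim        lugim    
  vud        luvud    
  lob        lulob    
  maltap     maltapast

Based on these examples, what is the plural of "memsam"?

memsamast

gim and pahim both end in -m yet inflect differently (lugim, pahimast), so the final letter is not what conditions the rule; the number of vowels is.
"memsam" has 2 vowels. The stems with 2 vowels (pahim → pahimast, maltap → maltapast, detkam → detkamast) add -ast.
So memsam → memsamast.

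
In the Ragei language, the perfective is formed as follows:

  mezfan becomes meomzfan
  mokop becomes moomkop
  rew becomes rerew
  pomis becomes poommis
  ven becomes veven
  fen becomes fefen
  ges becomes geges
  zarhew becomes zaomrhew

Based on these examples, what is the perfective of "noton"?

noomton

ges and pomis both end in -s yet inflect differently (geges, poommis), so the final letter is not what conditions the rule; the number of vowels is.
"noton" has 2 vowels. The stems with 2 vowels (mokop → moomkop, pomis → poommis, zarhew → zaomrhew) insert -om- after the first vowel.
The other pattern: stems with 1 vowel repeat the first consonant+vowel as a prefix.
So noton → noomton.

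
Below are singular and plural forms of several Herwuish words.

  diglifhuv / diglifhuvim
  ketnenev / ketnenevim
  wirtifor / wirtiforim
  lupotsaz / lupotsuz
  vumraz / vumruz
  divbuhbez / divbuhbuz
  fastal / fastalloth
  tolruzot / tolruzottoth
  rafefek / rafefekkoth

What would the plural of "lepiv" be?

"lepiv" ends in -v. The stems ending in -v (diglifhuv → diglifhuvim, ketnenev → ketnenevim) add -im.
So lepiv → lepivim.

lepivim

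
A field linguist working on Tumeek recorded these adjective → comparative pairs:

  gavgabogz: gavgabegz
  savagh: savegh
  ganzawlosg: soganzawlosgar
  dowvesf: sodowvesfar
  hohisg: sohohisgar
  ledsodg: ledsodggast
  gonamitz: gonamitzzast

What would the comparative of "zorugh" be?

ganzawlosg and ledsodg both end in -g yet inflect differently (soganzawlosgar, ledsodggast), so the final letter is not what conditions the rule; the second-to-last letter is.
"zorugh" has second-to-last letter 'g'. The stems whose second-to-last letter is 'g' (gavgabogz → gavgabegz, savagh → savegh) change the last vowel to 'e'.
So zorugh → zoregh.

zoregh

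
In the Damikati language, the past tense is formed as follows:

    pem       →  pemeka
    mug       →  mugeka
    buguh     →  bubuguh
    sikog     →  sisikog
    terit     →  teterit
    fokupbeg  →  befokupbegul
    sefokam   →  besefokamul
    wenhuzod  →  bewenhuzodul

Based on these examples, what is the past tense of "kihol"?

mug and sikog both end in -g yet inflect differently (mugeka, sisikog), so the final letter is not what conditions the rule; the number of vowels is.
"kihol" has 2 vowels. The stems with 2 vowels (buguh → bubuguh, sikog → sisikog, terit → teterit) repeat the first consonant+vowel as a prefix.
So kihol → kikihol.

kikihol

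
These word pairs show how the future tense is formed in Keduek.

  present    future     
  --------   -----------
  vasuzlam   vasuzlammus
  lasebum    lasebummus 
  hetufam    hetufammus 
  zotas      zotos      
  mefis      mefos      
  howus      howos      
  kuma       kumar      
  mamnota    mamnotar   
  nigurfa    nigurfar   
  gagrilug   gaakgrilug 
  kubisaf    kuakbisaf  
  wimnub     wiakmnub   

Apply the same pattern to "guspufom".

"guspufom" ends in -m. The stems ending in -m (vasuzlam → vasuzlammus, lasebum → lasebummus, hetufam → hetufammus) double the final consonant and add -us.
So guspufom → guspufommus.

guspufommus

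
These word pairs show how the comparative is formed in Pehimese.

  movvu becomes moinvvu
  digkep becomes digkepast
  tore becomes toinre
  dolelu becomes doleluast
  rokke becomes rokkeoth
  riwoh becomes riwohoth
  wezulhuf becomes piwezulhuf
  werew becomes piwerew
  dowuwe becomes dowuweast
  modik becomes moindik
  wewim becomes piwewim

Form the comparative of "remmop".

remmopoth

"remmop" begins with r-. The stems beginning with r- (riwoh → riwohoth, rokke → rokkeoth) add -oth.
So remmop → remmopoth.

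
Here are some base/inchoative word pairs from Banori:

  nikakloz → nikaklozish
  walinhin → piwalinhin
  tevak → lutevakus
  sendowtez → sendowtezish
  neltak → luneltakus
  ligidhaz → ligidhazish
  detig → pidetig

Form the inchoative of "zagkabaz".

neltak and ligidhaz both have last vowel 'a' yet inflect differently (luneltakus, ligidhazish), so the last vowel is not what conditions the rule; the final letter is.
"zagkabaz" ends in -z. The stems ending in -z (ligidhaz → ligidhazish, nikakloz → nikaklozish, sendowtez → sendowtezish) add -ish.
The other patterns: stems ending in -k add lu- … -us around the stem; stems ending in -g or -n add the prefix pi-.
So zagkabaz → zagkabazish.

zagkabazish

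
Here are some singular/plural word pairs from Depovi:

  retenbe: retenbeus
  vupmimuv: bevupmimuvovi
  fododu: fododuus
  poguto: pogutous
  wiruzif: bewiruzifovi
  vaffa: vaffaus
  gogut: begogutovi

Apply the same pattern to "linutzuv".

"linutzuv" ends in a consonant. The stems ending in a consonant (wiruzif → bewiruzifovi, gogut → begogutovi, vupmimuv → bevupmimuvovi) add be- … -ovi around the stem.
So linutzuv → belinutzuvovi.

belinutzuvovi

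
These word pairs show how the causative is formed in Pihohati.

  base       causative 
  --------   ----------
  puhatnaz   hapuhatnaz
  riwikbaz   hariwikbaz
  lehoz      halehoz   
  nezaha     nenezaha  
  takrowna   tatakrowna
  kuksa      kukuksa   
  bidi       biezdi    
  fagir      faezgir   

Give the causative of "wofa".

wowofa

puhatnaz and nezaha both have last vowel 'a' yet inflect differently (hapuhatnaz, nenezaha), so the last vowel is not what conditions the rule; the final letter is.
"wofa" ends in -a. The stems ending in -a (nezaha → nenezaha, takrowna → tatakrowna, kuksa → kukuksa) repeat the first consonant+vowel as a prefix.
The other patterns: stems ending in -z add the prefix ha-; stems ending in -i or -r insert -ez- after the first vowel.
So wofa → wowofa.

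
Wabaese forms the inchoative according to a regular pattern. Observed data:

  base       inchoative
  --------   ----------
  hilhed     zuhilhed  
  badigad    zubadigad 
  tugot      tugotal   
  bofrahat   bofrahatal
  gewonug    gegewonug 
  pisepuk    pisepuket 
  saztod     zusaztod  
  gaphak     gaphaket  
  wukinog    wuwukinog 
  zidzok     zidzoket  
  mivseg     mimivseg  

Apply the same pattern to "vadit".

"vadit" ends in -t. The stems ending in -t (tugot → tugotal, bofrahat → bofrahatal) add -al.
So vadit → vadital.

vadital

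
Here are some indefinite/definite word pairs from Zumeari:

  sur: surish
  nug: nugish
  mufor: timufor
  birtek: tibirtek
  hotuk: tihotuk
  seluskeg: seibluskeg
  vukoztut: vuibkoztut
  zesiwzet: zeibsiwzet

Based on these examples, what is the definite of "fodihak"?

sur and mufor both end in -r yet inflect differently (surish, timufor), so the final letter is not what conditions the rule; the number of vowels is.
"fodihak" has 3 vowels. The stems with 3 vowels (seluskeg → seibluskeg, vukoztut → vuibkoztut, zesiwzet → zeibsiwzet) insert -ib- after the first vowel.
So fodihak → foibdihak.

foibdihak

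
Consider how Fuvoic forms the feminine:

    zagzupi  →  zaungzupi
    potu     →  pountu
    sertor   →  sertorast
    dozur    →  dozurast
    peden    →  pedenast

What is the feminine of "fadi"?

faundi

"fadi" ends in a vowel. The stems ending in a vowel (zagzupi → zaungzupi, potu → pountu) insert -un- after the first vowel.
So fadi → faundi.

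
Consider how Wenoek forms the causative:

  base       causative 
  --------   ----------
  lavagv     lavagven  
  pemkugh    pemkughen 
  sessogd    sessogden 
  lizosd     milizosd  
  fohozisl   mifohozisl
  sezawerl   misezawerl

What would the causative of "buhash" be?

sessogd and lizosd both end in -d yet inflect differently (sessogden, milizosd), so the final letter is not what conditions the rule; the second-to-last letter is.
"buhash" has second-to-last letter 's'. The stems whose second-to-last letter is 's' (lizosd → milizosd, fohozisl → mifohozisl) add the prefix mi-.
The other pattern: stems whose second-to-last letter is 'g' add -en.
So buhash → mibuhash.

mibuhash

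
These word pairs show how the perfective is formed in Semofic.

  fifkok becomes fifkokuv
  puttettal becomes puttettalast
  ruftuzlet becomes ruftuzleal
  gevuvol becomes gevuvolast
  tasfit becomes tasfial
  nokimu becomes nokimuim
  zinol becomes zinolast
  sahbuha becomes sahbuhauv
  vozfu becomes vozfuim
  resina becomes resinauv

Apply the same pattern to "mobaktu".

puttettal and resina both have last vowel 'a' yet inflect differently (puttettalast, resinauv), so the last vowel is not what conditions the rule; the final letter is.
"mobaktu" ends in -u. The stems ending in -u (vozfu → vozfuim, nokimu → nokimuim) add -im.
So mobaktu → mobaktuim.

mobaktuim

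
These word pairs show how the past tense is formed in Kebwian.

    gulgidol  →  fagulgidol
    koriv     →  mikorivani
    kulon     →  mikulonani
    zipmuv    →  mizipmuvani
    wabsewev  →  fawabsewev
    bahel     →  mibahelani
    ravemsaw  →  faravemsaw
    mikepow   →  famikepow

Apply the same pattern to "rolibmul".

farolibmul

"rolibmul" has 3 vowels. The stems with 3 vowels (wabsewev → fawabsewev, mikepow → famikepow, ravemsaw → faravemsaw) add the prefix fa-.
The other pattern: stems with 2 vowels add mi- … -ani around the stem.
So rolibmul → farolibmul.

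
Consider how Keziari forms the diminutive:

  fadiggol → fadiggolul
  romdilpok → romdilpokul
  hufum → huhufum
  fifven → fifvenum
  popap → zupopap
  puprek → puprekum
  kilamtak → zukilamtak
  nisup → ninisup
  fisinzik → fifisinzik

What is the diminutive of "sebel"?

"sebel" has last vowel 'e'. The stems whose last vowel is 'e' (puprek → puprekum, fifven → fifvenum) add -um.
The other patterns: stems whose last vowel is 'a' add the prefix zu-; stems whose last vowel is 'o' add -ul; stems whose last vowel is 'i' or 'u' repeat the first consonant+vowel as a prefix.
So sebel → sebelum.

sebelum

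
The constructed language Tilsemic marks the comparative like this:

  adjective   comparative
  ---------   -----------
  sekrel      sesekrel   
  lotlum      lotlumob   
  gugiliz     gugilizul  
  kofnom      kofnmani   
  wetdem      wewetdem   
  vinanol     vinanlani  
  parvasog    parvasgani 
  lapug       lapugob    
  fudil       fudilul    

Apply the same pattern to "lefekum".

lefekumob

fudil and vinanol both end in -l yet inflect differently (fudilul, vinanlani), so the final letter is not what conditions the rule; the last vowel is.
"lefekum" has last vowel 'u'. The stems whose last vowel is 'u' (lapug → lapugob, lotlum → lotlumob) add -ob.
The other patterns: stems whose last vowel is 'i' add -ul; stems whose last vowel is 'o' delete the last vowel and add -ani; stems whose last vowel is 'e' repeat the first consonant+vowel as a prefix.
So lefekum → lefekumob.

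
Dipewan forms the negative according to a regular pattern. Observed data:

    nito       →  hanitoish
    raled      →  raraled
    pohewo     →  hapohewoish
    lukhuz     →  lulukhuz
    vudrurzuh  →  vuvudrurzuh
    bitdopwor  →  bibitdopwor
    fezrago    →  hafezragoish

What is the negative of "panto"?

"panto" ends in a vowel. The stems ending in a vowel (pohewo → hapohewoish, nito → hanitoish, fezrago → hafezragoish) add ha- … -ish around the stem.
The other pattern: stems ending in a consonant repeat the first consonant+vowel as a prefix.
So panto → hapantoish.

hapantoish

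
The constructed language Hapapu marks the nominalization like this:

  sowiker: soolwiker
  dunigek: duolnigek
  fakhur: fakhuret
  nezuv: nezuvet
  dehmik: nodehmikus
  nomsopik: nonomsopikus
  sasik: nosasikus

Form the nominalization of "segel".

"segel" has last vowel 'e'. The stems whose last vowel is 'e' (sowiker → soolwiker, dunigek → duolnigek) insert -ol- after the first vowel.
So segel → seolgel.

seolgel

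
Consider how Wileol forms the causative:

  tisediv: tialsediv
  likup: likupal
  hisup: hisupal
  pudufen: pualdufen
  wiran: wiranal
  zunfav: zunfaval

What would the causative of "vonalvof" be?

zunfav and tisediv both end in -v yet inflect differently (zunfaval, tialsediv), so the final letter is not what conditions the rule; the number of vowels is.
"vonalvof" has 3 vowels. The stems with 3 vowels (tisediv → tialsediv, pudufen → pualdufen) insert -al- after the first vowel.
So vonalvof → voalnalvof.

voalnalvof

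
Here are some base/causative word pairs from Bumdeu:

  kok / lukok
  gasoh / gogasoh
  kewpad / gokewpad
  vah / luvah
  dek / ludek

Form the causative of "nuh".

lunuh

vah and gasoh both end in -h yet inflect differently (luvah, gogasoh), so the final letter is not what conditions the rule; the number of vowels is.
"nuh" has 1 vowel. The stems with 1 vowel (vah → luvah, dek → ludek, kok → lukok) add the prefix lu-.
The other pattern: stems with 2 vowels add the prefix go-.
So nuh → lunuh.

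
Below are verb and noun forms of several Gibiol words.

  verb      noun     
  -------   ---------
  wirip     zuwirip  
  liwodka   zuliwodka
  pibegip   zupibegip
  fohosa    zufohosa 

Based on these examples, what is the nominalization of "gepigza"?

Every pair shown (wirip → zuwirip, liwodka → zuliwodka, pibegip → zupibegip, …) follows the same rule: add the prefix zu-.
So gepigza → zugepigza.

zugepigza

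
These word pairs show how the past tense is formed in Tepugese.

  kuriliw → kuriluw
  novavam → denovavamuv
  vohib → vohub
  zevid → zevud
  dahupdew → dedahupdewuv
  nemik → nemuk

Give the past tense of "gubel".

degubeluv

"gubel" has last vowel 'e'. The one such stem in the data (dahupdew → dedahupdewuv) adds de- … -uv around the stem, so the same rule applies.
The other pattern: stems whose last vowel is 'i' change the last vowel to 'u'.
So gubel → degubeluv.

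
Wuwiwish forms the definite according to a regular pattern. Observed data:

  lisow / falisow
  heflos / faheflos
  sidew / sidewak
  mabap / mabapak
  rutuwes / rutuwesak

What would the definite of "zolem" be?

zolemak

lisow and sidew both end in -w yet inflect differently (falisow, sidewak), so the final letter is not what conditions the rule; the last vowel is.
"zolem" has last vowel 'e'. The stems whose last vowel is 'e' (sidew → sidewak, rutuwes → rutuwesak) add -ak.
The other pattern: stems whose last vowel is 'o' add the prefix fa-.
So zolem → zolemak.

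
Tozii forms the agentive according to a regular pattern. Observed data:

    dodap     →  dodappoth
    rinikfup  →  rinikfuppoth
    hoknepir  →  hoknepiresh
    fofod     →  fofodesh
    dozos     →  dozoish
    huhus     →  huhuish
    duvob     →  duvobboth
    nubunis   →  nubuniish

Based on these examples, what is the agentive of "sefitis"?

dozos and fofod both have last vowel 'o' yet inflect differently (dozoish, fofodesh), so the last vowel is not what conditions the rule; the final letter is.
"sefitis" ends in -s. The stems ending in -s (nubunis → nubuniish, huhus → huhuish, dozos → dozoish) drop the final letter and add -ish.
So sefitis → sefitiish.

sefitiish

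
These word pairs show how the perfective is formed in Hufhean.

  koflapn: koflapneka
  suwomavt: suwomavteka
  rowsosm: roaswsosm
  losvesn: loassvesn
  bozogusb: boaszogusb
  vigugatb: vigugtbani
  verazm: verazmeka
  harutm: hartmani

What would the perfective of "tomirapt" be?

"tomirapt" has second-to-last letter 'p'. The one such stem in the data (koflapn → koflapneka) adds -eka, so the same rule applies.
So tomirapt → tomirapteka.

tomirapteka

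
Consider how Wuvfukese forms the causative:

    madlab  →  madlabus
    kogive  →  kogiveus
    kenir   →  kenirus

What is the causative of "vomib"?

Every pair shown (madlab → madlabus, kogive → kogiveus, kenir → kenirus) follows the same rule: add -us.
So vomib → vomibus.

vomibus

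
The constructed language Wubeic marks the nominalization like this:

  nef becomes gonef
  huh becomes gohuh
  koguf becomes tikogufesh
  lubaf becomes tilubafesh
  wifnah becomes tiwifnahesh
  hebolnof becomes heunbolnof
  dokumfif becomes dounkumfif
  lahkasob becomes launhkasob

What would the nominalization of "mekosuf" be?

meunkosuf

nef and koguf both end in -f yet inflect differently (gonef, tikogufesh), so the final letter is not what conditions the rule; the number of vowels is.
"mekosuf" has 3 vowels. The stems with 3 vowels (hebolnof → heunbolnof, dokumfif → dounkumfif, lahkasob → launhkasob) insert -un- after the first vowel.
So mekosuf → meunkosuf.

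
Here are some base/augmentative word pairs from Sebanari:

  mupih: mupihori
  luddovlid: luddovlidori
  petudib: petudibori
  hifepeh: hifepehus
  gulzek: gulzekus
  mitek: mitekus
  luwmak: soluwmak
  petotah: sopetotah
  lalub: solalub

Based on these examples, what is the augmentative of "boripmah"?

"boripmah" has last vowel 'a'. The stems whose last vowel is 'a' (luwmak → soluwmak, petotah → sopetotah) add the prefix so-.
The other patterns: stems whose last vowel is 'i' add -ori; stems whose last vowel is 'e' add -us.
So boripmah → soboripmah.

soboripmah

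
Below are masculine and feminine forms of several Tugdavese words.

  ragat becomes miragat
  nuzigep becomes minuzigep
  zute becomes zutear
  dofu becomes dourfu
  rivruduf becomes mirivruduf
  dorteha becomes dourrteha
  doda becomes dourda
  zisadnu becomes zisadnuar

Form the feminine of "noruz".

minoruz

zisadnu and dofu both end in -u yet inflect differently (zisadnuar, dourfu), so the final letter is not what conditions the rule; the first letter is.
"noruz" begins with n-. The one such stem in the data (nuzigep → minuzigep) adds the prefix mi-, so the same rule applies.
The other patterns: stems beginning with z- add -ar; stems beginning with d- insert -ur- after the first vowel.
So noruz → minoruz.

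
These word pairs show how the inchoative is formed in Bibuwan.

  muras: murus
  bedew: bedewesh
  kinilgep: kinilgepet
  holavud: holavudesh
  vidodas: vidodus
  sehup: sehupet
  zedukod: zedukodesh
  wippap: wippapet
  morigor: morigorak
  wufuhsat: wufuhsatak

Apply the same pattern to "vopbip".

vopbipet

wippap and muras both have last vowel 'a' yet inflect differently (wippapet, murus), so the last vowel is not what conditions the rule; the final letter is.
"vopbip" ends in -p. The stems ending in -p (kinilgep → kinilgepet, sehup → sehupet, wippap → wippapet) add -et.
The other patterns: stems ending in -s change the last vowel to 'u'; stems ending in -r or -t add -ak; stems ending in -d or -w add -esh.
So vopbip → vopbipet.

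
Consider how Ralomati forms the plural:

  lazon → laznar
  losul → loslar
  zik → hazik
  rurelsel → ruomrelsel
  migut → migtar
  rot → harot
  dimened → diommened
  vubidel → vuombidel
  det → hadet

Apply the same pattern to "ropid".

ropdar

rot and migut both end in -t yet inflect differently (harot, migtar), so the final letter is not what conditions the rule; the number of vowels is.
"ropid" has 2 vowels. The stems with 2 vowels (lazon → laznar, migut → migtar, losul → loslar) delete the last vowel and add -ar.
The other patterns: stems with 1 vowel add the prefix ha-; stems with 3 vowels insert -om- after the first vowel.
So ropid → ropdar.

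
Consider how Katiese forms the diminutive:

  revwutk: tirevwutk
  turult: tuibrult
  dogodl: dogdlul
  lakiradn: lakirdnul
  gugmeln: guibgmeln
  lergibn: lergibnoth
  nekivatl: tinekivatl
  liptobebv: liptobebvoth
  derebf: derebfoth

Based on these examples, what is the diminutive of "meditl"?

timeditl

lergibn and gugmeln both end in -n yet inflect differently (lergibnoth, guibgmeln), so the final letter is not what conditions the rule; the second-to-last letter is.
"meditl" has second-to-last letter 't'. The stems whose second-to-last letter is 't' (revwutk → tirevwutk, nekivatl → tinekivatl) add the prefix ti-.
The other patterns: stems whose second-to-last letter is 'b' add -oth; stems whose second-to-last letter is 'l' insert -ib- after the first vowel; stems whose second-to-last letter is 'd' delete the last vowel and add -ul.
So meditl → timeditl.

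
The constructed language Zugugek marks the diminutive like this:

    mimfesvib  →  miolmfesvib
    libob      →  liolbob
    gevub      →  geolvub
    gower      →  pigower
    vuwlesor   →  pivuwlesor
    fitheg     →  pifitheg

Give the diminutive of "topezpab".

toolpezpab

libob and vuwlesor both have last vowel 'o' yet inflect differently (liolbob, pivuwlesor), so the last vowel is not what conditions the rule; the final letter is.
"topezpab" ends in -b. The stems ending in -b (mimfesvib → miolmfesvib, libob → liolbob, gevub → geolvub) insert -ol- after the first vowel.
So topezpab → toolpezpab.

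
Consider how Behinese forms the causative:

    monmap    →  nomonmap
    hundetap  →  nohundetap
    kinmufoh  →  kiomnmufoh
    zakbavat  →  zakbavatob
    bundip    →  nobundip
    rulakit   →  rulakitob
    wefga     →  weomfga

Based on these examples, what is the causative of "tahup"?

notahup

bundip and rulakit both have last vowel 'i' yet inflect differently (nobundip, rulakitob), so the last vowel is not what conditions the rule; the final letter is.
"tahup" ends in -p. The stems ending in -p (hundetap → nohundetap, monmap → nomonmap, bundip → nobundip) add the prefix no-.
The other patterns: stems ending in -t add -ob; stems ending in -a or -h insert -om- after the first vowel.
So tahup → notahup.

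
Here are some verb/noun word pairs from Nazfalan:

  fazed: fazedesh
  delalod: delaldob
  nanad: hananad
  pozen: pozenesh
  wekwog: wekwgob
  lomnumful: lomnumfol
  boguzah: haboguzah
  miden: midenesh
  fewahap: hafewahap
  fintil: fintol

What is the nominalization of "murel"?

murelesh

"murel" has last vowel 'e'. The stems whose last vowel is 'e' (miden → midenesh, pozen → pozenesh, fazed → fazedesh) add -esh.
So murel → murelesh.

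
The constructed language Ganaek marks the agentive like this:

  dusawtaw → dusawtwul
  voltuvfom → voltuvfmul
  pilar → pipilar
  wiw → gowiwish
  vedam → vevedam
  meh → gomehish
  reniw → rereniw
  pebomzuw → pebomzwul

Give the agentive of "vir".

"vir" has 1 vowel. The stems with 1 vowel (meh → gomehish, wiw → gowiwish) add go- … -ish around the stem.
The other patterns: stems with 2 vowels repeat the first consonant+vowel as a prefix; stems with 3 vowels delete the last vowel and add -ul.
So vir → govirish.

govirish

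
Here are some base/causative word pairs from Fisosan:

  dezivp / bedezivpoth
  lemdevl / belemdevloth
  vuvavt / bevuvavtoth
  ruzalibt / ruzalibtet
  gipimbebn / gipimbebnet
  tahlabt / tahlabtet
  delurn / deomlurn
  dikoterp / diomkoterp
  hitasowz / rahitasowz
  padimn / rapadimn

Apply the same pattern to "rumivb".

vuvavt and ruzalibt both end in -t yet inflect differently (bevuvavtoth, ruzalibtet), so the final letter is not what conditions the rule; the second-to-last letter is.
"rumivb" has second-to-last letter 'v'. The stems whose second-to-last letter is 'v' (dezivp → bedezivpoth, lemdevl → belemdevloth, vuvavt → bevuvavtoth) add be- … -oth around the stem.
The other patterns: stems whose second-to-last letter is 'b' add -et; stems whose second-to-last letter is 'r' insert -om- after the first vowel; stems whose second-to-last letter is 'm' or 'w' add the prefix ra-.
So rumivb → berumivboth.

berumivboth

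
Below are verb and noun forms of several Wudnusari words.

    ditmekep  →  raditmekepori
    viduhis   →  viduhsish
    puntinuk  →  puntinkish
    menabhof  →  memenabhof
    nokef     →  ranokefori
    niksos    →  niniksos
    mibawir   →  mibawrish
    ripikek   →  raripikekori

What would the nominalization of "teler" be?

menabhof and nokef both end in -f yet inflect differently (memenabhof, ranokefori), so the final letter is not what conditions the rule; the last vowel is.
"teler" has last vowel 'e'. The stems whose last vowel is 'e' (ripikek → raripikekori, nokef → ranokefori, ditmekep → raditmekepori) add ra- … -ori around the stem.
The other patterns: stems whose last vowel is 'o' repeat the first consonant+vowel as a prefix; stems whose last vowel is 'i' or 'u' delete the last vowel and add -ish.
So teler → ratelerori.

ratelerori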